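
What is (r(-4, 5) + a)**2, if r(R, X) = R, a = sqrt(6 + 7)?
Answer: (4 - sqrt(13))**2 ≈ 0.15559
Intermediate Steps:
a = sqrt(13) ≈ 3.6056
(r(-4, 5) + a)**2 = (-4 + sqrt(13))**2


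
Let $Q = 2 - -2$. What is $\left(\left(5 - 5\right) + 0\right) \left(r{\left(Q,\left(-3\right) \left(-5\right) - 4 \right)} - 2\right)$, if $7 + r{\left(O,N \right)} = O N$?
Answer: $0$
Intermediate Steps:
$Q = 4$ ($Q = 2 + 2 = 4$)
$r{\left(O,N \right)} = -7 + N O$ ($r{\left(O,N \right)} = -7 + O N = -7 + N O$)
$\left(\left(5 - 5\right) + 0\right) \left(r{\left(Q,\left(-3\right) \left(-5\right) - 4 \right)} - 2\right) = \left(\left(5 - 5\right) + 0\right) \left(\left(-7 + \left(\left(-3\right) \left(-5\right) - 4\right) 4\right) - 2\right) = \left(0 + 0\right) \left(\left(-7 + \left(15 - 4\right) 4\right) - 2\right) = 0 \left(\left(-7 + 11 \cdot 4\right) - 2\right) = 0 \left(\left(-7 + 44\right) - 2\right) = 0 \left(37 - 2\right) = 0 \cdot 35 = 0$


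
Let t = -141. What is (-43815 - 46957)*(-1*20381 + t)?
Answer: 1862822984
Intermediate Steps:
(-43815 - 46957)*(-1*20381 + t) = (-43815 - 46957)*(-1*20381 - 141) = -90772*(-20381 - 141) = -90772*(-20522) = 1862822984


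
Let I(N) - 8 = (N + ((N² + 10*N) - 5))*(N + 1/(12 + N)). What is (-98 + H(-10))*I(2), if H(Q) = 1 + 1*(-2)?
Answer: -10197/2 ≈ -5098.5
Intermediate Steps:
H(Q) = -1 (H(Q) = 1 - 2 = -1)
I(N) = 8 + (N + 1/(12 + N))*(-5 + N² + 11*N) (I(N) = 8 + (N + ((N² + 10*N) - 5))*(N + 1/(12 + N)) = 8 + (N + (-5 + N² + 10*N))*(N + 1/(12 + N)) = 8 + (-5 + N² + 11*N)*(N + 1/(12 + N)) = 8 + (N + 1/(12 + N))*(-5 + N² + 11*N))
(-98 + H(-10))*I(2) = (-98 - 1)*((91 + 2⁴ - 41*2 + 23*2³ + 128*2²)/(12 + 2)) = -99*(91 + 16 - 82 + 23*8 + 128*4)/14 = -99*(91 + 16 - 82 + 184 + 512)/14 = -99*721/14 = -99*103/2 = -10197/2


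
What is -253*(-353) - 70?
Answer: 89239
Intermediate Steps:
-253*(-353) - 70 = 89309 - 70 = 89239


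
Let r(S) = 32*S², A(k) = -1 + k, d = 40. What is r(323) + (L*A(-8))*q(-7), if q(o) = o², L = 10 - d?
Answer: 3351758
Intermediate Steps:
L = -30 (L = 10 - 1*40 = 10 - 40 = -30)
r(323) + (L*A(-8))*q(-7) = 32*323² - 30*(-1 - 8)*(-7)² = 32*104329 - 30*(-9)*49 = 3338528 + 270*49 = 3338528 + 13230 = 3351758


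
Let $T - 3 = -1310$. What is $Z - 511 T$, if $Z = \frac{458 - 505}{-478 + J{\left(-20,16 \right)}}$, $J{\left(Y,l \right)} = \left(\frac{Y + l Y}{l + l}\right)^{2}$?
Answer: $\frac{15606284867}{23367} \approx 6.6788 \cdot 10^{5}$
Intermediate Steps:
$T = -1307$ ($T = 3 - 1310 = -1307$)
$J{\left(Y,l \right)} = \frac{\left(Y + Y l\right)^{2}}{4 l^{2}}$ ($J{\left(Y,l \right)} = \left(\frac{Y + Y l}{2 l}\right)^{2} = \frac{\left(Y + Y l\right)^{2}}{4 l^{2}}$)
$Z = \frac{3008}{23367}$ ($Z = \frac{458 - 505}{-478 + \frac{\left(-20\right)^{2} \left(1 + 16\right)^{2}}{4 \cdot 256}} = - \frac{47}{-478 + \frac{1}{4} \cdot 400 \cdot \frac{1}{256} \cdot 17^{2}} = - \frac{47}{-478 + \frac{1}{4} \cdot 400 \cdot \frac{1}{256} \cdot 289} = - \frac{47}{-478 + \frac{7225}{64}} = - \frac{47}{- \frac{23367}{64}} = \left(-47\right) \left(- \frac{64}{23367}\right) = \frac{3008}{23367} \approx 0.12873$)
$Z - 511 T = \frac{3008}{23367} - -667877 = \frac{3008}{23367} + 667877 = \frac{15606284867}{23367}$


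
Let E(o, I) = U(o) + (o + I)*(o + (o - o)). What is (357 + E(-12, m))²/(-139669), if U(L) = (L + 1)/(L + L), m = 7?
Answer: -100380361/80449344 ≈ -1.2477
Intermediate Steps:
U(L) = (1 + L)/(2*L) (U(L) = (1 + L)/((2*L)) = (1 + L)*(1/(2*L)) = (1 + L)/(2*L))
E(o, I) = o*(I + o) + (1 + o)/(2*o) (E(o, I) = (1 + o)/(2*o) + (o + I)*(o + (o - o)) = (1 + o)/(2*o) + (I + o)*(o + 0) = (1 + o)/(2*o) + (I + o)*o = (1 + o)/(2*o) + o*(I + o) = o*(I + o) + (1 + o)/(2*o))
(357 + E(-12, m))²/(-139669) = (357 + (½)*(1 - 12 + 2*(-12)²*(7 - 12))/(-12))²/(-139669) = (357 + (½)*(-1/12)*(1 - 12 + 2*144*(-5)))²*(-1/139669) = (357 + (½)*(-1/12)*(1 - 12 - 1440))²*(-1/139669) = (357 + (½)*(-1/12)*(-1451))²*(-1/139669) = (357 + 1451/24)²*(-1/139669) = (10019/24)²*(-1/139669) = (100380361/576)*(-1/139669) = -100380361/80449344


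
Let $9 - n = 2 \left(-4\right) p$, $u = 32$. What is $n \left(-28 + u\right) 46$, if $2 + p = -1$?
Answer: $-2760$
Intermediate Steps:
$p = -3$ ($p = -2 - 1 = -3$)
$n = -15$ ($n = 9 - 2 \left(-4\right) \left(-3\right) = 9 - \left(-8\right) \left(-3\right) = 9 - 24 = -15$)
$n \left(-28 + u\right) 46 = - 15 \left(-28 + 32\right) 46 = \left(-15\right) 4 \cdot 46 = \left(-60\right) 46 = -2760$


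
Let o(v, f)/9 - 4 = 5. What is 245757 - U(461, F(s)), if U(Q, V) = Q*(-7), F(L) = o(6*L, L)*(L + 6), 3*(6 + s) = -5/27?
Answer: 248984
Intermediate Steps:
o(v, f) = 81 (o(v, f) = 36 + 9*5 = 36 + 45 = 81)
s = -491/81 (s = -6 + (-5/27)/3 = -6 + (-5*1/27)/3 = -6 + (⅓)*(-5/27) = -6 - 5/81 = -491/81 ≈ -6.0617)
F(L) = 486 + 81*L (F(L) = 81*(L + 6) = 81*(6 + L) = 486 + 81*L)
U(Q, V) = -7*Q
245757 - U(461, F(s)) = 245757 - (-7)*461 = 245757 - 1*(-3227) = 245757 + 3227 = 248984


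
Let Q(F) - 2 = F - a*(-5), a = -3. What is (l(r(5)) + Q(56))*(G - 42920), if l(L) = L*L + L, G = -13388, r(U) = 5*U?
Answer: -39021444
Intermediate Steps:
l(L) = L + L² (l(L) = L² + L = L + L²)
Q(F) = -13 + F (Q(F) = 2 + (F - (-3)*(-5)) = 2 + (F - 1*15) = 2 + (F - 15) = 2 + (-15 + F) = -13 + F)
(l(r(5)) + Q(56))*(G - 42920) = ((5*5)*(1 + 5*5) + (-13 + 56))*(-13388 - 42920) = (25*(1 + 25) + 43)*(-56308) = (25*26 + 43)*(-56308) = (650 + 43)*(-56308) = 693*(-56308) = -39021444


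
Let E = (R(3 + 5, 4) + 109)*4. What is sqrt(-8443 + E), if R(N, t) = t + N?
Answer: I*sqrt(7959) ≈ 89.213*I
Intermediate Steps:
R(N, t) = N + t
E = 484 (E = (((3 + 5) + 4) + 109)*4 = ((8 + 4) + 109)*4 = (12 + 109)*4 = 121*4 = 484)
sqrt(-8443 + E) = sqrt(-8443 + 484) = sqrt(-7959) = I*sqrt(7959)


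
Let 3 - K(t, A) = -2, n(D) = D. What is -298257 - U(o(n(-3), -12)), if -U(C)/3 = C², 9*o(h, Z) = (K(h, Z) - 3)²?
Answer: -8052923/27 ≈ -2.9826e+5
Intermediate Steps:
K(t, A) = 5 (K(t, A) = 3 - 1*(-2) = 3 + 2 = 5)
o(h, Z) = 4/9 (o(h, Z) = (5 - 3)²/9 = (⅑)*2² = (⅑)*4 = 4/9)
U(C) = -3*C²
-298257 - U(o(n(-3), -12)) = -298257 - (-3)*(4/9)² = -298257 - (-3)*16/81 = -298257 - 1*(-16/27) = -298257 + 16/27 = -8052923/27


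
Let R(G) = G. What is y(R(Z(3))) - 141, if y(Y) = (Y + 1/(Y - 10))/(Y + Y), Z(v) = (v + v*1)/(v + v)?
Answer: -1265/9 ≈ -140.56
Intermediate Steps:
Z(v) = 1 (Z(v) = (v + v)/((2*v)) = (2*v)*(1/(2*v)) = 1)
y(Y) = (Y + 1/(-10 + Y))/(2*Y) (y(Y) = (Y + 1/(-10 + Y))/((2*Y)) = (Y + 1/(-10 + Y))*(1/(2*Y)) = (Y + 1/(-10 + Y))/(2*Y))
y(R(Z(3))) - 141 = (1/2)*(1 + 1**2 - 10*1)/(1*(-10 + 1)) - 141 = (1/2)*1*(1 + 1 - 10)/(-9) - 141 = (1/2)*1*(-1/9)*(-8) - 141 = 4/9 - 141 = -1265/9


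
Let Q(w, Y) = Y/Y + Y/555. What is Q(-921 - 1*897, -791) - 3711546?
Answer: -2059908266/555 ≈ -3.7115e+6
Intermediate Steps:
Q(w, Y) = 1 + Y/555 (Q(w, Y) = 1 + Y*(1/555) = 1 + Y/555)
Q(-921 - 1*897, -791) - 3711546 = (1 + (1/555)*(-791)) - 3711546 = (1 - 791/555) - 3711546 = -236/555 - 3711546 = -2059908266/555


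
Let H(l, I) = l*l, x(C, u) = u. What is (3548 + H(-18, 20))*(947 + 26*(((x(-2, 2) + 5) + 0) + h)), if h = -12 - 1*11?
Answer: 2056032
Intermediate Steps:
H(l, I) = l²
h = -23 (h = -12 - 11 = -23)
(3548 + H(-18, 20))*(947 + 26*(((x(-2, 2) + 5) + 0) + h)) = (3548 + (-18)²)*(947 + 26*(((2 + 5) + 0) - 23)) = (3548 + 324)*(947 + 26*((7 + 0) - 23)) = 3872*(947 + 26*(7 - 23)) = 3872*(947 + 26*(-16)) = 3872*(947 - 416) = 3872*531 = 2056032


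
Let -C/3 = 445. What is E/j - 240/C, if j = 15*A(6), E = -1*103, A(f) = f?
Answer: -7727/8010 ≈ -0.96467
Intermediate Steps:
C = -1335 (C = -3*445 = -1335)
E = -103
j = 90 (j = 15*6 = 90)
E/j - 240/C = -103/90 - 240/(-1335) = -103*1/90 - 240*(-1/1335) = -103/90 + 16/89 = -7727/8010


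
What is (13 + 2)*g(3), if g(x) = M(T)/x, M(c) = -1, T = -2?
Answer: -5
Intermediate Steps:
g(x) = -1/x
(13 + 2)*g(3) = (13 + 2)*(-1/3) = 15*(-1*⅓) = 15*(-⅓) = -5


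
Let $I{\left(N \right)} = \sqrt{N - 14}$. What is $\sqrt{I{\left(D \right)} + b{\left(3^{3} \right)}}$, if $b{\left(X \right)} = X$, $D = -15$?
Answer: $\sqrt{27 + i \sqrt{29}} \approx 5.2217 + 0.51565 i$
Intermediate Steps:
$I{\left(N \right)} = \sqrt{-14 + N}$
$\sqrt{I{\left(D \right)} + b{\left(3^{3} \right)}} = \sqrt{\sqrt{-14 - 15} + 3^{3}} = \sqrt{\sqrt{-29} + 27} = \sqrt{i \sqrt{29} + 27} = \sqrt{27 + i \sqrt{29}}$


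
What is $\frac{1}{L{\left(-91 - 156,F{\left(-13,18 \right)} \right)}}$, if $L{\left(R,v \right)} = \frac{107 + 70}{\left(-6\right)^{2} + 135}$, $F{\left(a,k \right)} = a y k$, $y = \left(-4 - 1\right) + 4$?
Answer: $\frac{57}{59} \approx 0.9661$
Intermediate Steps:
$y = -1$ ($y = -5 + 4 = -1$)
$F{\left(a,k \right)} = - a k$ ($F{\left(a,k \right)} = a \left(-1\right) k = - a k$)
$L{\left(R,v \right)} = \frac{59}{57}$ ($L{\left(R,v \right)} = \frac{177}{36 + 135} = \frac{177}{171} = 177 \cdot \frac{1}{171} = \frac{59}{57}$)
$\frac{1}{L{\left(-91 - 156,F{\left(-13,18 \right)} \right)}} = \frac{1}{\frac{59}{57}} = \frac{57}{59}$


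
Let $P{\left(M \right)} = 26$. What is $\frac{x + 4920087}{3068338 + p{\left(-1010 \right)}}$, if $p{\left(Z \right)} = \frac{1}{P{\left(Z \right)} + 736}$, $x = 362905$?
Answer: $\frac{4025639904}{2338073557} \approx 1.7218$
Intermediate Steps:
$p{\left(Z \right)} = \frac{1}{762}$ ($p{\left(Z \right)} = \frac{1}{26 + 736} = \frac{1}{762}$)
$\frac{x + 4920087}{3068338 + p{\left(-1010 \right)}} = \frac{362905 + 4920087}{3068338 + \frac{1}{762}} = \frac{5282992}{\frac{2338073557}{762}} = 5282992 \cdot \frac{762}{2338073557} = \frac{4025639904}{2338073557}$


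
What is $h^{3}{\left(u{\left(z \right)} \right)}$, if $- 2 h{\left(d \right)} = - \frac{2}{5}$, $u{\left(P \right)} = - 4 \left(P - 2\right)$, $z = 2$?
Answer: $\frac{1}{125} \approx 0.008$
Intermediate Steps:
$u{\left(P \right)} = 8 - 4 P$ ($u{\left(P \right)} = - 4 \left(-2 + P\right) = 8 - 4 P$)
$h{\left(d \right)} = \frac{1}{5}$ ($h{\left(d \right)} = - \frac{\left(-2\right) \frac{1}{5}}{2} = \left(- \frac{1}{2}\right) \left(- \frac{2}{5}\right) = \frac{1}{5}$)
$h^{3}{\left(u{\left(z \right)} \right)} = \left(\frac{1}{5}\right)^{3} = \frac{1}{125}$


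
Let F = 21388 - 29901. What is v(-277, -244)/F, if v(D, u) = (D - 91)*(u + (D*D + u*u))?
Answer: 50055728/8513 ≈ 5879.9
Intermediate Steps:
v(D, u) = (-91 + D)*(u + D**2 + u**2) (v(D, u) = (-91 + D)*(u + (D**2 + u**2)) = (-91 + D)*(u + D**2 + u**2))
F = -8513
v(-277, -244)/F = ((-277)**3 - 91*(-244) - 91*(-277)**2 - 91*(-244)**2 - 277*(-244) - 277*(-244)**2)/(-8513) = (-21253933 + 22204 - 91*76729 - 91*59536 + 67588 - 277*59536)*(-1/8513) = (-21253933 + 22204 - 6982339 - 5417776 + 67588 - 16491472)*(-1/8513) = -50055728*(-1/8513) = 50055728/8513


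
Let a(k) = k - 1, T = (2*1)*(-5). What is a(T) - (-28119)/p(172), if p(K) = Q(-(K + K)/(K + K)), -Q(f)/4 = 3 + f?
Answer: -28207/8 ≈ -3525.9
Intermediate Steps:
T = -10 (T = 2*(-5) = -10)
a(k) = -1 + k
Q(f) = -12 - 4*f (Q(f) = -4*(3 + f) = -12 - 4*f)
p(K) = -8 (p(K) = -12 - (-4)*(K + K)/(K + K) = -12 - (-4)*(2*K)/((2*K)) = -12 - (-4)*(2*K)*(1/(2*K)) = -12 - (-4) = -12 - 4*(-1) = -12 + 4 = -8)
a(T) - (-28119)/p(172) = (-1 - 10) - (-28119)/(-8) = -11 - (-28119)*(-1)/8 = -11 - 1*28119/8 = -11 - 28119/8 = -28207/8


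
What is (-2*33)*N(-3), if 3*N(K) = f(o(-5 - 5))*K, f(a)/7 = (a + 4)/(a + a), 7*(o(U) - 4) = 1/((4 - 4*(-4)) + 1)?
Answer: 271887/589 ≈ 461.61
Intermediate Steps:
o(U) = 589/147 (o(U) = 4 + 1/(7*((4 - 4*(-4)) + 1)) = 4 + 1/(7*((4 + 16) + 1)) = 4 + 1/(7*(20 + 1)) = 4 + (1/7)/21 = 4 + (1/7)*(1/21) = 4 + 1/147 = 589/147)
f(a) = 7*(4 + a)/(2*a) (f(a) = 7*((a + 4)/(a + a)) = 7*((4 + a)/((2*a))) = 7*((4 + a)*(1/(2*a))) = 7*((4 + a)/(2*a)) = 7*(4 + a)/(2*a))
N(K) = 8239*K/3534 (N(K) = ((7/2 + 14/(589/147))*K)/3 = ((7/2 + 14*(147/589))*K)/3 = ((7/2 + 2058/589)*K)/3 = (8239*K/1178)/3 = 8239*K/3534)
(-2*33)*N(-3) = (-2*33)*((8239/3534)*(-3)) = -66*(-8239/1178) = 271887/589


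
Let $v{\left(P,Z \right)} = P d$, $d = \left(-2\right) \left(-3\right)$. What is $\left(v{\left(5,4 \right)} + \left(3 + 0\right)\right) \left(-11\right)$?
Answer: $-363$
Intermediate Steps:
$d = 6$
$v{\left(P,Z \right)} = 6 P$ ($v{\left(P,Z \right)} = P 6 = 6 P$)
$\left(v{\left(5,4 \right)} + \left(3 + 0\right)\right) \left(-11\right) = \left(6 \cdot 5 + \left(3 + 0\right)\right) \left(-11\right) = \left(30 + 3\right) \left(-11\right) = 33 \left(-11\right) = -363$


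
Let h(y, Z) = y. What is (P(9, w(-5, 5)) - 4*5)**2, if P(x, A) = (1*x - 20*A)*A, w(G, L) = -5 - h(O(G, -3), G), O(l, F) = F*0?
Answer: 319225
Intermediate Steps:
O(l, F) = 0
w(G, L) = -5 (w(G, L) = -5 - 1*0 = -5 + 0 = -5)
P(x, A) = A*(x - 20*A) (P(x, A) = (x - 20*A)*A = A*(x - 20*A))
(P(9, w(-5, 5)) - 4*5)**2 = (-5*(9 - 20*(-5)) - 4*5)**2 = (-5*(9 + 100) - 20)**2 = (-5*109 - 20)**2 = (-545 - 20)**2 = (-565)**2 = 319225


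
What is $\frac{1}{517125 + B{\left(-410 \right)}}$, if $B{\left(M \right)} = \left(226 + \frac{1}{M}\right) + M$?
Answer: $\frac{410}{211945809} \approx 1.9345 \cdot 10^{-6}$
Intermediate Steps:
$B{\left(M \right)} = 226 + M + \frac{1}{M}$
$\frac{1}{517125 + B{\left(-410 \right)}} = \frac{1}{517125 + \left(226 - 410 + \frac{1}{-410}\right)} = \frac{1}{517125 - \frac{75441}{410}} = \frac{1}{\frac{211945809}{410}} = \frac{410}{211945809}$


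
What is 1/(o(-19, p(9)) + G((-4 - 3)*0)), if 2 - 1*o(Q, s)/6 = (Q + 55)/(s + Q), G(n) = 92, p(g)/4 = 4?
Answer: 1/176 ≈ 0.0056818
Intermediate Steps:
p(g) = 16 (p(g) = 4*4 = 16)
o(Q, s) = 12 - 6*(55 + Q)/(Q + s) (o(Q, s) = 12 - 6*(Q + 55)/(s + Q) = 12 - 6*(55 + Q)/(Q + s))
1/(o(-19, p(9)) + G((-4 - 3)*0)) = 1/(6*(-55 - 19 + 2*16)/(-19 + 16) + 92) = 1/(6*(-55 - 19 + 32)/(-3) + 92) = 1/(6*(-⅓)*(-42) + 92) = 1/(84 + 92) = 1/176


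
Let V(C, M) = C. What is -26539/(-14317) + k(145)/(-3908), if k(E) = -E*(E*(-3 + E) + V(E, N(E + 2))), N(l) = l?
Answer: 43148848687/55950836 ≈ 771.19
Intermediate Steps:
k(E) = -E*(E + E*(-3 + E)) (k(E) = -E*(E*(-3 + E) + E) = -E*(E + E*(-3 + E)))
-26539/(-14317) + k(145)/(-3908) = -26539/(-14317) + (145²*(2 - 1*145))/(-3908) = -26539*(-1/14317) + (21025*(2 - 145))*(-1/3908) = 26539/14317 + (21025*(-143))*(-1/3908) = 26539/14317 - 3006575*(-1/3908) = 26539/14317 + 3006575/3908 = 43148848687/55950836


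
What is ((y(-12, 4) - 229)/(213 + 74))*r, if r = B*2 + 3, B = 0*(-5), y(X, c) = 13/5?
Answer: -3396/1435 ≈ -2.3666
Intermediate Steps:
y(X, c) = 13/5 (y(X, c) = 13*(⅕) = 13/5)
B = 0
r = 3 (r = 0*2 + 3 = 0 + 3 = 3)
((y(-12, 4) - 229)/(213 + 74))*r = ((13/5 - 229)/(213 + 74))*3 = -1132/5/287*3 = -1132/5*1/287*3 = -1132/1435*3 = -3396/1435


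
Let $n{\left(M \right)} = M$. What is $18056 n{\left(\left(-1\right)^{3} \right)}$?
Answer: $-18056$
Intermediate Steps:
$18056 n{\left(\left(-1\right)^{3} \right)} = 18056 \left(-1\right)^{3} = 18056 \left(-1\right) = -18056$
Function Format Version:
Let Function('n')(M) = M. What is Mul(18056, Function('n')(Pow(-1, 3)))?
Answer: -18056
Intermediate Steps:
Mul(18056, Function('n')(Pow(-1, 3))) = Mul(18056, Pow(-1, 3)) = Mul(18056, -1) = -18056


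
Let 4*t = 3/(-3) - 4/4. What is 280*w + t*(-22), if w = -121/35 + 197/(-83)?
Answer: -134591/83 ≈ -1621.6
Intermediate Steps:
w = -16938/2905 (w = -121*1/35 + 197*(-1/83) = -121/35 - 197/83 = -16938/2905 ≈ -5.8306)
t = -½ (t = (3/(-3) - 4/4)/4 = (3*(-⅓) - 4*¼)/4 = (-1 - 1)/4 = (¼)*(-2) = -½ ≈ -0.50000)
280*w + t*(-22) = 280*(-16938/2905) - ½*(-22) = -135504/83 + 11 = -134591/83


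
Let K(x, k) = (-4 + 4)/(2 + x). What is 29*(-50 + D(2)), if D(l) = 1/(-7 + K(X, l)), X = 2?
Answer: -10179/7 ≈ -1454.1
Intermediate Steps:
K(x, k) = 0 (K(x, k) = 0/(2 + x) = 0)
D(l) = -⅐ (D(l) = 1/(-7 + 0) = 1/(-7) = -⅐)
29*(-50 + D(2)) = 29*(-50 - ⅐) = 29*(-351/7) = -10179/7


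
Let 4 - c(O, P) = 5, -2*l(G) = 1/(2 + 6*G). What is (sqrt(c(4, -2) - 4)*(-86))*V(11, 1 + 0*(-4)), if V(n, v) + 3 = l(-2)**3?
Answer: 1031957*I*sqrt(5)/4000 ≈ 576.88*I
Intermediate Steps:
l(G) = -1/(2*(2 + 6*G))
c(O, P) = -1 (c(O, P) = 4 - 1*5 = 4 - 5 = -1)
V(n, v) = -23999/8000 (V(n, v) = -3 + (-1/(4 + 12*(-2)))**3 = -3 + (-1/(4 - 24))**3 = -3 + (-1/(-20))**3 = -3 + (-1*(-1/20))**3 = -3 + (1/20)**3 = -3 + 1/8000 = -23999/8000)
(sqrt(c(4, -2) - 4)*(-86))*V(11, 1 + 0*(-4)) = (sqrt(-1 - 4)*(-86))*(-23999/8000) = (sqrt(-5)*(-86))*(-23999/8000) = ((I*sqrt(5))*(-86))*(-23999/8000) = -86*I*sqrt(5)*(-23999/8000) = 1031957*I*sqrt(5)/4000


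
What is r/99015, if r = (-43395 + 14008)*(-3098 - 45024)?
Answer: 1414161214/99015 ≈ 14282.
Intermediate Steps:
r = 1414161214 (r = -29387*(-48122) = 1414161214)
r/99015 = 1414161214/99015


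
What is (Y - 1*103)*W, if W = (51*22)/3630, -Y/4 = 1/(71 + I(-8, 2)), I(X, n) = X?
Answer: -110381/3465 ≈ -31.856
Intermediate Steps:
Y = -4/63 (Y = -4/(71 - 8) = -4/63 ≈ -0.063492)
W = 17/55 (W = 1122*(1/3630) = 17/55 ≈ 0.30909)
(Y - 1*103)*W = (-4/63 - 1*103)*(17/55) = (-4/63 - 103)*(17/55) = -6493/63*17/55 = -110381/3465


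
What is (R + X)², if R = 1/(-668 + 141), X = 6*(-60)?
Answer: 35994057841/277729 ≈ 1.2960e+5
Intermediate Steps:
X = -360
R = -1/527 (R = 1/(-527) = -1/527 ≈ -0.0018975)
(R + X)² = (-1/527 - 360)² = (-189721/527)² = 35994057841/277729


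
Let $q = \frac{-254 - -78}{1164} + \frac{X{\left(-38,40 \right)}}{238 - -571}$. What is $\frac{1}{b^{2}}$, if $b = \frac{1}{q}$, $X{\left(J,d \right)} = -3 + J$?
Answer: $\frac{2258815729}{55422105561} \approx 0.040757$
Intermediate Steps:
$q = - \frac{47527}{235419}$ ($q = \frac{-254 - -78}{1164} + \frac{-3 - 38}{238 - -571} = \left(-254 + 78\right) \frac{1}{1164} - \frac{41}{238 + 571} = \left(-176\right) \frac{1}{1164} - \frac{41}{809} = - \frac{44}{291} - \frac{41}{809} = - \frac{47527}{235419} \approx -0.20188$)
$b = - \frac{235419}{47527}$ ($b = \frac{1}{- \frac{47527}{235419}} = - \frac{235419}{47527} \approx -4.9534$)
$\frac{1}{b^{2}} = \frac{1}{\left(- \frac{235419}{47527}\right)^{2}} = \frac{1}{\frac{55422105561}{2258815729}} = \frac{2258815729}{55422105561}$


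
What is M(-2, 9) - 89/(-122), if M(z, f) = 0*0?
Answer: 89/122 ≈ 0.72951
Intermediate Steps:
M(z, f) = 0
M(-2, 9) - 89/(-122) = 0 - 89/(-122) = 0 - 89*(-1/122) = 0 + 89/122 = 89/122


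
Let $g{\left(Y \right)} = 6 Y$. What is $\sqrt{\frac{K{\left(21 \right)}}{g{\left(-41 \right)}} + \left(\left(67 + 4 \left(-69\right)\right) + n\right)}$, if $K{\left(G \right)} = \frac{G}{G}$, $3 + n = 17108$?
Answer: $\frac{\sqrt{1022478090}}{246} \approx 129.98$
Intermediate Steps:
$n = 17105$ ($n = -3 + 17108 = 17105$)
$K{\left(G \right)} = 1$
$\sqrt{\frac{K{\left(21 \right)}}{g{\left(-41 \right)}} + \left(\left(67 + 4 \left(-69\right)\right) + n\right)} = \sqrt{1 \frac{1}{6 \left(-41\right)} + \left(\left(67 + 4 \left(-69\right)\right) + 17105\right)} = \sqrt{1 \frac{1}{-246} + \left(\left(67 - 276\right) + 17105\right)} = \sqrt{1 \left(- \frac{1}{246}\right) + \left(-209 + 17105\right)} = \sqrt{- \frac{1}{246} + 16896} = \sqrt{\frac{4156415}{246}} = \frac{\sqrt{1022478090}}{246}$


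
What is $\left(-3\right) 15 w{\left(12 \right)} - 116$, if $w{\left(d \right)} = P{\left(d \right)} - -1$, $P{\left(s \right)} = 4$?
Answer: $-341$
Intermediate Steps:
$w{\left(d \right)} = 5$ ($w{\left(d \right)} = 4 - -1 = 4 + 1 = 5$)
$\left(-3\right) 15 w{\left(12 \right)} - 116 = \left(-3\right) 15 \cdot 5 - 116 = \left(-45\right) 5 - 116 = -225 - 116 = -341$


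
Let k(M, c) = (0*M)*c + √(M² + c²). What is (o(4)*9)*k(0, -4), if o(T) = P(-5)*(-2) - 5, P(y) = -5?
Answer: 180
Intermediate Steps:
o(T) = 5 (o(T) = -5*(-2) - 5 = 10 - 5 = 5)
k(M, c) = √(M² + c²) (k(M, c) = 0*c + √(M² + c²) = 0 + √(M² + c²) = √(M² + c²))
(o(4)*9)*k(0, -4) = (5*9)*√(0² + (-4)²) = 45*√(0 + 16) = 45*√16 = 45*4 = 180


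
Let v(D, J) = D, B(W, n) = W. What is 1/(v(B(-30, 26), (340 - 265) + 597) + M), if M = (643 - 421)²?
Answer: 1/49254 ≈ 2.0303e-5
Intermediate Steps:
M = 49284 (M = 222² = 49284)
1/(v(B(-30, 26), (340 - 265) + 597) + M) = 1/(-30 + 49284) = 1/49254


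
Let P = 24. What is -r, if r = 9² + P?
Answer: -105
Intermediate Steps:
r = 105 (r = 9² + 24 = 81 + 24 = 105)
-r = -1*105 = -105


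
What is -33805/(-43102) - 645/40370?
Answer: 66845353/87001387 ≈ 0.76832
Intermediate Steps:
-33805/(-43102) - 645/40370 = -33805*(-1/43102) - 645*1/40370 = 33805/43102 - 129/8074 = 66845353/87001387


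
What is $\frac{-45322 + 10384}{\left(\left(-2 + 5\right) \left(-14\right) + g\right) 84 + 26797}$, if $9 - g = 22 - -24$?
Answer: $- \frac{34938}{20161} \approx -1.733$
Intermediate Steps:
$g = -37$ ($g = 9 - \left(22 - -24\right) = 9 - \left(22 + 24\right) = 9 - 46 = -37$)
$\frac{-45322 + 10384}{\left(\left(-2 + 5\right) \left(-14\right) + g\right) 84 + 26797} = \frac{-45322 + 10384}{\left(\left(-2 + 5\right) \left(-14\right) - 37\right) 84 + 26797} = - \frac{34938}{\left(3 \left(-14\right) - 37\right) 84 + 26797} = - \frac{34938}{\left(-42 - 37\right) 84 + 26797} = - \frac{34938}{\left(-79\right) 84 + 26797} = - \frac{34938}{-6636 + 26797} = - \frac{34938}{20161}$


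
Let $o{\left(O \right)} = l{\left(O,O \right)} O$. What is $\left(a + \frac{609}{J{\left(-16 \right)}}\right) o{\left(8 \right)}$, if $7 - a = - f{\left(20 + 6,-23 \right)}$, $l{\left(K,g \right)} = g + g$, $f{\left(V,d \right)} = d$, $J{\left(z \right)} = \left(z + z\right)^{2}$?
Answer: $- \frac{15775}{8} \approx -1971.9$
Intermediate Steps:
$J{\left(z \right)} = 4 z^{2}$ ($J{\left(z \right)} = \left(2 z\right)^{2} = 4 z^{2}$)
$l{\left(K,g \right)} = 2 g$
$a = -16$ ($a = 7 - \left(-1\right) \left(-23\right) = 7 - 23 = -16$)
$o{\left(O \right)} = 2 O^{2}$ ($o{\left(O \right)} = 2 O O = 2 O^{2}$)
$\left(a + \frac{609}{J{\left(-16 \right)}}\right) o{\left(8 \right)} = \left(-16 + \frac{609}{4 \left(-16\right)^{2}}\right) 2 \cdot 8^{2} = \left(-16 + \frac{609}{4 \cdot 256}\right) 2 \cdot 64 = \left(-16 + \frac{609}{1024}\right) 128 = \left(- \frac{15775}{1024}\right) 128 = - \frac{15775}{8}$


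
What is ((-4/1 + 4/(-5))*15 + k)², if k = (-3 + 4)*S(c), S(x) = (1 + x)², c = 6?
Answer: 529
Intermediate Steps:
k = 49 (k = (-3 + 4)*(1 + 6)² = 1*7² = 1*49 = 49)
((-4/1 + 4/(-5))*15 + k)² = ((-4/1 + 4/(-5))*15 + 49)² = ((-4*1 + 4*(-⅕))*15 + 49)² = ((-4 - ⅘)*15 + 49)² = (-24/5*15 + 49)² = (-72 + 49)² = (-23)² = 529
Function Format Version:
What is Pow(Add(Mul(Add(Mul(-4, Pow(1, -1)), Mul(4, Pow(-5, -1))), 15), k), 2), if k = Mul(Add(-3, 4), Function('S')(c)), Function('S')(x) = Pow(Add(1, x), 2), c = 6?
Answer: 529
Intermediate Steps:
k = 49 (k = Mul(Add(-3, 4), Pow(Add(1, 6), 2)) = Mul(1, Pow(7, 2)) = Mul(1, 49) = 49)
Pow(Add(Mul(Add(Mul(-4, Pow(1, -1)), Mul(4, Pow(-5, -1))), 15), k), 2) = Pow(Add(Mul(Add(Mul(-4, Pow(1, -1)), Mul(4, Pow(-5, -1))), 15), 49), 2) = Pow(Add(Mul(Add(Mul(-4, 1), Mul(4, Rational(-1, 5))), 15), 49), 2) = Pow(Add(Mul(Add(-4, Rational(-4, 5)), 15), 49), 2) = Pow(Add(Mul(Rational(-24, 5), 15), 49), 2) = Pow(Add(-72, 49), 2) = Pow(-23, 2) = 529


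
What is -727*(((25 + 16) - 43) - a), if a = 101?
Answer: 74881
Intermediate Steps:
-727*(((25 + 16) - 43) - a) = -727*(((25 + 16) - 43) - 1*101) = -727*((41 - 43) - 101) = -727*(-2 - 101) = -727*(-103) = 74881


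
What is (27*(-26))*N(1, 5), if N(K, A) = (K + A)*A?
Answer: -21060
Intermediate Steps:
N(K, A) = A*(A + K) (N(K, A) = (A + K)*A = A*(A + K))
(27*(-26))*N(1, 5) = (27*(-26))*(5*(5 + 1)) = -3510*6 = -702*30 = -21060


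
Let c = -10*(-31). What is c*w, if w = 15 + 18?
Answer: 10230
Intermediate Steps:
c = 310
w = 33
c*w = 310*33 = 10230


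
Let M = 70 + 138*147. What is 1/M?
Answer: 1/20356 ≈ 4.9126e-5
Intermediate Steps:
M = 20356 (M = 70 + 20286 = 20356)
1/M = 1/20356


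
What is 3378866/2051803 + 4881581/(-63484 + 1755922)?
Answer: 15734563755851/3472549365714 ≈ 4.5311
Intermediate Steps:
3378866/2051803 + 4881581/(-63484 + 1755922) = 3378866*(1/2051803) + 4881581/1692438 = 3378866/2051803 + 4881581*(1/1692438) = 3378866/2051803 + 4881581/1692438 = 15734563755851/3472549365714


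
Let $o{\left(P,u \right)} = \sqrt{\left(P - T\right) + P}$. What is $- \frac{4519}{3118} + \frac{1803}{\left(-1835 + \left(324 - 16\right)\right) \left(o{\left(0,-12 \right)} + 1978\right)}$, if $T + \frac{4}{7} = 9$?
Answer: $\frac{- 2300171 \sqrt{413} + 31861285092 i}{1587062 \left(\sqrt{413} - 13846 i\right)} \approx -1.4499 + 8.7615 \cdot 10^{-7} i$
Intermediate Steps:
$T = \frac{59}{7}$ ($T = - \frac{4}{7} + 9 = \frac{59}{7} \approx 8.4286$)
$o{\left(P,u \right)} = \sqrt{- \frac{59}{7} + 2 P}$ ($o{\left(P,u \right)} = \sqrt{\left(P - \frac{59}{7}\right) + P} = \sqrt{\left(- \frac{59}{7} + P\right) + P} = \sqrt{- \frac{59}{7} + 2 P}$)
$- \frac{4519}{3118} + \frac{1803}{\left(-1835 + \left(324 - 16\right)\right) \left(o{\left(0,-12 \right)} + 1978\right)} = - \frac{4519}{3118} + \frac{1803}{\left(-1835 + \left(324 - 16\right)\right) \left(\frac{\sqrt{-413 + 98 \cdot 0}}{7} + 1978\right)} = \left(-4519\right) \frac{1}{3118} + \frac{1803}{\left(-1835 + \left(324 - 16\right)\right) \left(\frac{\sqrt{-413 + 0}}{7} + 1978\right)} = - \frac{4519}{3118} + \frac{1803}{\left(-1835 + 308\right) \left(\frac{\sqrt{-413}}{7} + 1978\right)} = - \frac{4519}{3118} + \frac{1803}{\left(-1527\right) \left(\frac{i \sqrt{413}}{7} + 1978\right)} = - \frac{4519}{3118} + \frac{1803}{\left(-1527\right) \left(1978 + \frac{i \sqrt{413}}{7}\right)} = - \frac{4519}{3118} + \frac{1803}{-3020406 - \frac{1527 i \sqrt{413}}{7}}$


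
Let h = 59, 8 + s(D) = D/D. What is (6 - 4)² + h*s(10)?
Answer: -409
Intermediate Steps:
s(D) = -7 (s(D) = -8 + D/D = -8 + 1 = -7)
(6 - 4)² + h*s(10) = (6 - 4)² + 59*(-7) = 2² - 413 = 4 - 413 = -409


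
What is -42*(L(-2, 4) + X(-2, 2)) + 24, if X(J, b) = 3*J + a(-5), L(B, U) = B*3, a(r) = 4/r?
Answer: 2808/5 ≈ 561.60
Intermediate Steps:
L(B, U) = 3*B
X(J, b) = -⅘ + 3*J (X(J, b) = 3*J + 4/(-5) = 3*J + 4*(-⅕) = 3*J - ⅘ = -⅘ + 3*J)
-42*(L(-2, 4) + X(-2, 2)) + 24 = -42*(3*(-2) + (-⅘ + 3*(-2))) + 24 = -42*(-6 + (-⅘ - 6)) + 24 = -42*(-6 - 34/5) + 24 = -42*(-64/5) + 24 = 2688/5 + 24 = 2808/5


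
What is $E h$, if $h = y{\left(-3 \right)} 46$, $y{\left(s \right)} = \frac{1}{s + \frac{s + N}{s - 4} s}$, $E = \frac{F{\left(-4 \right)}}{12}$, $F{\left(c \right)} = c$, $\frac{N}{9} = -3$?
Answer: $\frac{322}{333} \approx 0.96697$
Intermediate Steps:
$N = -27$ ($N = 9 \left(-3\right) = -27$)
$E = - \frac{1}{3}$ ($E = - \frac{4}{12} = \left(-4\right) \frac{1}{12} = - \frac{1}{3} \approx -0.33333$)
$y{\left(s \right)} = \frac{1}{s + \frac{s \left(-27 + s\right)}{-4 + s}}$ ($y{\left(s \right)} = \frac{1}{s + \frac{s - 27}{s - 4} s} = \frac{1}{s + \frac{-27 + s}{-4 + s} s} = \frac{1}{s + \frac{s \left(-27 + s\right)}{-4 + s}}$)
$h = - \frac{322}{111}$ ($h = \frac{-4 - 3}{\left(-3\right) \left(-31 + 2 \left(-3\right)\right)} 46 = \left(- \frac{1}{3}\right) \frac{1}{-31 - 6} \left(-7\right) 46 = \left(- \frac{1}{3}\right) \frac{1}{-37} \left(-7\right) 46 = \left(- \frac{1}{3}\right) \left(- \frac{1}{37}\right) \left(-7\right) 46 = \left(- \frac{7}{111}\right) 46 = - \frac{322}{111} \approx -2.9009$)
$E h = \left(- \frac{1}{3}\right) \left(- \frac{322}{111}\right) = \frac{322}{333}$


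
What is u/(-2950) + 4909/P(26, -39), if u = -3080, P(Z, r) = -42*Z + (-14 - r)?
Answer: -1119519/314765 ≈ -3.5567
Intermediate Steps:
P(Z, r) = -14 - r - 42*Z
u/(-2950) + 4909/P(26, -39) = -3080/(-2950) + 4909/(-14 - 1*(-39) - 42*26) = -3080*(-1/2950) + 4909/(-14 + 39 - 1092) = 308/295 + 4909/(-1067) = 308/295 + 4909*(-1/1067) = 308/295 - 4909/1067 = -1119519/314765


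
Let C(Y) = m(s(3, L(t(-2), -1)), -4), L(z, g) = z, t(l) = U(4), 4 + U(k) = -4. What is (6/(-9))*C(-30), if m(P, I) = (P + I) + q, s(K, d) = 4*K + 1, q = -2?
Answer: -14/3 ≈ -4.6667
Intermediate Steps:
U(k) = -8 (U(k) = -4 - 4 = -8)
t(l) = -8
s(K, d) = 1 + 4*K
m(P, I) = -2 + I + P (m(P, I) = (P + I) - 2 = (I + P) - 2 = -2 + I + P)
C(Y) = 7 (C(Y) = -2 - 4 + (1 + 4*3) = -2 - 4 + (1 + 12) = -2 - 4 + 13 = 7)
(6/(-9))*C(-30) = (6/(-9))*7 = (6*(-1/9))*7 = -2/3*7 = -14/3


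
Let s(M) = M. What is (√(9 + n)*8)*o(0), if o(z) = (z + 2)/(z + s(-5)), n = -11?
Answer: -16*I*√2/5 ≈ -4.5255*I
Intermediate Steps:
o(z) = (2 + z)/(-5 + z) (o(z) = (z + 2)/(z - 5) = (2 + z)/(-5 + z))
(√(9 + n)*8)*o(0) = (√(9 - 11)*8)*((2 + 0)/(-5 + 0)) = (√(-2)*8)*(2/(-5)) = ((I*√2)*8)*(-⅕*2) = (8*I*√2)*(-⅖) = -16*I*√2/5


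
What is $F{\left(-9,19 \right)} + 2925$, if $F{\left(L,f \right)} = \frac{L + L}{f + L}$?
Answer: $\frac{14616}{5} \approx 2923.2$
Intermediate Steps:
$F{\left(L,f \right)} = \frac{2 L}{L + f}$
$F{\left(-9,19 \right)} + 2925 = 2 \left(-9\right) \frac{1}{-9 + 19} + 2925 = 2 \left(-9\right) \frac{1}{10} + 2925 = - \frac{9}{5} + 2925 = \frac{14616}{5}$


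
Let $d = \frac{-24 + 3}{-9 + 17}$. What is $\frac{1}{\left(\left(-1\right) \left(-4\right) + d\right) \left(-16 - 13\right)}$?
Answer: $- \frac{8}{319} \approx -0.025078$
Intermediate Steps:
$d = - \frac{21}{8} \approx -2.625$
$\frac{1}{\left(\left(-1\right) \left(-4\right) + d\right) \left(-16 - 13\right)} = \frac{1}{\left(\left(-1\right) \left(-4\right) - \frac{21}{8}\right) \left(-16 - 13\right)} = \frac{1}{\left(4 - \frac{21}{8}\right) \left(-29\right)} = \frac{1}{\frac{11}{8} \left(-29\right)} = \frac{1}{- \frac{319}{8}} = - \frac{8}{319}$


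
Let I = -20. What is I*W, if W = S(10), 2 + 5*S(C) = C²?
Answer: -392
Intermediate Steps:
S(C) = -⅖ + C²/5
W = 98/5 (W = -⅖ + (⅕)*10² = -⅖ + (⅕)*100 = -⅖ + 20 = 98/5 ≈ 19.600)
I*W = -20*98/5 = -392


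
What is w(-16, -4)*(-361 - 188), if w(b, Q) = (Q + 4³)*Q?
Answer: 131760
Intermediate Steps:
w(b, Q) = Q*(64 + Q) (w(b, Q) = (Q + 64)*Q = (64 + Q)*Q = Q*(64 + Q))
w(-16, -4)*(-361 - 188) = (-4*(64 - 4))*(-361 - 188) = -4*60*(-549) = -240*(-549) = 131760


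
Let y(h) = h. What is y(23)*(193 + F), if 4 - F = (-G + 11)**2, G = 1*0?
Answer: 1748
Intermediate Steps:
G = 0
F = -117 (F = 4 - (-1*0 + 11)**2 = 4 - (0 + 11)**2 = 4 - 1*11**2 = 4 - 1*121 = 4 - 121 = -117)
y(23)*(193 + F) = 23*(193 - 117) = 23*76 = 1748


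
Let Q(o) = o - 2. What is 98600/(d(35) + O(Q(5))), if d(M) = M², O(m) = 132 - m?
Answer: 49300/677 ≈ 72.821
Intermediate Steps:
Q(o) = -2 + o
98600/(d(35) + O(Q(5))) = 98600/(35² + (132 - (-2 + 5))) = 98600/(1225 + (132 - 1*3)) = 98600/(1225 + (132 - 3)) = 98600/(1225 + 129) = 98600/1354 = 98600*(1/1354) = 49300/677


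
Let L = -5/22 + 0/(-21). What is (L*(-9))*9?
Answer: 405/22 ≈ 18.409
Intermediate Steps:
L = -5/22 (L = -5*1/22 + 0*(-1/21) = -5/22 + 0 = -5/22 ≈ -0.22727)
(L*(-9))*9 = -5/22*(-9)*9 = (45/22)*9 = 405/22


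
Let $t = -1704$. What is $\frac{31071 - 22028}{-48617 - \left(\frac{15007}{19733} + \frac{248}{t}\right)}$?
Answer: $- \frac{38008895547}{204346107361} \approx -0.186$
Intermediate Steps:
$\frac{31071 - 22028}{-48617 - \left(\frac{15007}{19733} + \frac{248}{t}\right)} = \frac{31071 - 22028}{-48617 - \left(- \frac{31}{213} + \frac{15007}{19733}\right)} = \frac{9043}{-48617 - \frac{2584768}{4203129}} = \frac{9043}{- \frac{204346107361}{4203129}} = 9043 \left(- \frac{4203129}{204346107361}\right) = - \frac{38008895547}{204346107361}$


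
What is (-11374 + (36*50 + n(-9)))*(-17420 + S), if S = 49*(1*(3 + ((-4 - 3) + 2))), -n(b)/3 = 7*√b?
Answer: 167717332 + 1103634*I ≈ 1.6772e+8 + 1.1036e+6*I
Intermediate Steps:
n(b) = -21*√b
S = -98 (S = 49*(1*(3 + (-7 + 2))) = 49*(1*(3 - 5)) = 49*(1*(-2)) = 49*(-2) = -98)
(-11374 + (36*50 + n(-9)))*(-17420 + S) = (-11374 + (36*50 - 63*I))*(-17420 - 98) = (-11374 + (1800 - 63*I))*(-17518) = (-9574 - 63*I)*(-17518) = 167717332 + 1103634*I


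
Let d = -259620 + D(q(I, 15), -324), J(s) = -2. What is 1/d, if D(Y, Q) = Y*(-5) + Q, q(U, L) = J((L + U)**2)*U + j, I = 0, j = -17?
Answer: -1/259859 ≈ -3.8482e-6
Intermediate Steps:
q(U, L) = -17 - 2*U (q(U, L) = -2*U - 17 = -17 - 2*U)
D(Y, Q) = Q - 5*Y (D(Y, Q) = -5*Y + Q = Q - 5*Y)
d = -259859 (d = -259620 + (-324 - 5*(-17 - 2*0)) = -259620 + (-324 - 5*(-17 + 0)) = -259620 + (-324 - 5*(-17)) = -259620 + (-324 + 85) = -259620 - 239 = -259859)
1/d = 1/(-259859) = -1/259859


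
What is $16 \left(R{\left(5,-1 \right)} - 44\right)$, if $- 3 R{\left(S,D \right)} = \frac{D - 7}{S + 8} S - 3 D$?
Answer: $- \frac{27440}{39} \approx -703.59$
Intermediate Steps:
$R{\left(S,D \right)} = D - \frac{S \left(-7 + D\right)}{3 \left(8 + S\right)}$ ($R{\left(S,D \right)} = - \frac{\frac{D - 7}{S + 8} S - 3 D}{3} = - \frac{\frac{-7 + D}{8 + S} S - 3 D}{3} = - \frac{\frac{S \left(-7 + D\right)}{8 + S} - 3 D}{3} = - \frac{- 3 D + \frac{S \left(-7 + D\right)}{8 + S}}{3} = D - \frac{S \left(-7 + D\right)}{3 \left(8 + S\right)}$)
$16 \left(R{\left(5,-1 \right)} - 44\right) = 16 \left(\frac{7 \cdot 5 + 24 \left(-1\right) + 2 \left(-1\right) 5}{3 \left(8 + 5\right)} - 44\right) = 16 \left(\frac{35 - 24 - 10}{3 \cdot 13} - 44\right) = 16 \left(\frac{1}{3} \cdot \frac{1}{13} \cdot 1 - 44\right) = 16 \left(\frac{1}{39} - 44\right) = 16 \left(- \frac{1715}{39}\right) = - \frac{27440}{39}$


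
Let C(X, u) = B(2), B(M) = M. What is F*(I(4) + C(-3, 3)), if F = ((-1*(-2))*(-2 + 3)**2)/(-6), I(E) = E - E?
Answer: -2/3 ≈ -0.66667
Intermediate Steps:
I(E) = 0
C(X, u) = 2
F = -1/3 (F = (2*1**2)*(-1/6) = (2*1)*(-1/6) = 2*(-1/6) = -1/3 ≈ -0.33333)
F*(I(4) + C(-3, 3)) = -(0 + 2)/3 = -1/3*2 = -2/3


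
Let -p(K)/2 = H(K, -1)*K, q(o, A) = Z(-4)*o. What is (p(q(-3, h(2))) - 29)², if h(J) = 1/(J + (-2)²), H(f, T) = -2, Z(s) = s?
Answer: 361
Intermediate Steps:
h(J) = 1/(4 + J) (h(J) = 1/(J + 4) = 1/(4 + J))
q(o, A) = -4*o
p(K) = 4*K (p(K) = -(-4)*K = 4*K)
(p(q(-3, h(2))) - 29)² = (4*(-4*(-3)) - 29)² = (4*12 - 29)² = (48 - 29)² = 19² = 361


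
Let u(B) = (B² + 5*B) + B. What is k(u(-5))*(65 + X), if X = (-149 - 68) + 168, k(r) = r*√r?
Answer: -80*I*√5 ≈ -178.89*I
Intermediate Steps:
u(B) = B² + 6*B
k(r) = r^(3/2)
X = -49 (X = -217 + 168 = -49)
k(u(-5))*(65 + X) = (-5*(6 - 5))^(3/2)*(65 - 49) = (-5*1)^(3/2)*16 = (-5)^(3/2)*16 = -5*I*√5*16 = -80*I*√5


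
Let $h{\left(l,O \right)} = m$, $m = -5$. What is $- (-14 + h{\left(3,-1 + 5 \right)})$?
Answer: $19$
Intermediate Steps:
$h{\left(l,O \right)} = -5$
$- (-14 + h{\left(3,-1 + 5 \right)}) = - (-14 - 5) = \left(-1\right) \left(-19\right) = 19$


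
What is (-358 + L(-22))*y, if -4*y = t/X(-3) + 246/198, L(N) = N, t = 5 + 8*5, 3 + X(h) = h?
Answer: -39235/66 ≈ -594.47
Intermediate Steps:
X(h) = -3 + h
t = 45 (t = 5 + 40 = 45)
y = 413/264 (y = -(45/(-3 - 3) + 246/198)/4 = -(45/(-6) + 246*(1/198))/4 = -(45*(-⅙) + 41/33)/4 = -(-15/2 + 41/33)/4 = -¼*(-413/66) = 413/264 ≈ 1.5644)
(-358 + L(-22))*y = (-358 - 22)*(413/264) = -380*413/264 = -39235/66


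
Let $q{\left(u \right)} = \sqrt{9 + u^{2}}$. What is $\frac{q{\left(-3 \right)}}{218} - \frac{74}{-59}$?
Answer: $\frac{74}{59} + \frac{3 \sqrt{2}}{218} \approx 1.2737$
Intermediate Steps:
$\frac{q{\left(-3 \right)}}{218} - \frac{74}{-59} = \frac{\sqrt{9 + \left(-3\right)^{2}}}{218} - \frac{74}{-59} = \sqrt{9 + 9} \cdot \frac{1}{218} - - \frac{74}{59} = \sqrt{18} \cdot \frac{1}{218} + \frac{74}{59} = 3 \sqrt{2} \cdot \frac{1}{218} + \frac{74}{59} = \frac{3 \sqrt{2}}{218} + \frac{74}{59} = \frac{74}{59} + \frac{3 \sqrt{2}}{218}$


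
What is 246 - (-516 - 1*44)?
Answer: 806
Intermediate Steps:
246 - (-516 - 1*44) = 246 - (-516 - 44) = 246 - 1*(-560) = 246 + 560 = 806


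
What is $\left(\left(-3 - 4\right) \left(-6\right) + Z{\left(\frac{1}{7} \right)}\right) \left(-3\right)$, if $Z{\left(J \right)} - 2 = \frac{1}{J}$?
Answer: $-153$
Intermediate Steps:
$Z{\left(J \right)} = 2 + \frac{1}{J}$
$\left(\left(-3 - 4\right) \left(-6\right) + Z{\left(\frac{1}{7} \right)}\right) \left(-3\right) = \left(\left(-3 - 4\right) \left(-6\right) + \left(2 + \frac{1}{\frac{1}{7}}\right)\right) \left(-3\right) = \left(\left(-7\right) \left(-6\right) + \left(2 + 7\right)\right) \left(-3\right) = \left(42 + 9\right) \left(-3\right) = 51 \left(-3\right) = -153$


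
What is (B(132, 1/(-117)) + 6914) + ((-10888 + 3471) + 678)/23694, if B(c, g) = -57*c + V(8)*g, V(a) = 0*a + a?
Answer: -564006265/924066 ≈ -610.35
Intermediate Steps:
V(a) = a (V(a) = 0 + a = a)
B(c, g) = -57*c + 8*g
(B(132, 1/(-117)) + 6914) + ((-10888 + 3471) + 678)/23694 = ((-57*132 + 8/(-117)) + 6914) + ((-10888 + 3471) + 678)/23694 = ((-7524 + 8*(-1/117)) + 6914) + (-7417 + 678)*(1/23694) = ((-7524 - 8/117) + 6914) - 6739*1/23694 = (-880316/117 + 6914) - 6739/23694 = -71378/117 - 6739/23694 = -564006265/924066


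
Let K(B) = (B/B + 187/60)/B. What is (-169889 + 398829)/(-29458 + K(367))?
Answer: -5041258800/648664913 ≈ -7.7717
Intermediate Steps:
K(B) = 247/(60*B) (K(B) = (1 + 187*(1/60))/B = (1 + 187/60)/B = 247/(60*B))
(-169889 + 398829)/(-29458 + K(367)) = (-169889 + 398829)/(-29458 + (247/60)/367) = 228940/(-29458 + (247/60)*(1/367)) = 228940/(-29458 + 247/22020) = 228940/(-648664913/22020) = 228940*(-22020/648664913) = -5041258800/648664913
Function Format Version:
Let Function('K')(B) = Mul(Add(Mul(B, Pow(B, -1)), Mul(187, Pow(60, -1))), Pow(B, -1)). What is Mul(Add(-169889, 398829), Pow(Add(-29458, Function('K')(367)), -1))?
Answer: Rational(-5041258800, 648664913) ≈ -7.7717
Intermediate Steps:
Function('K')(B) = Mul(Rational(247, 60), Pow(B, -1)) (Function('K')(B) = Mul(Add(1, Mul(187, Rational(1, 60))), Pow(B, -1)) = Mul(Add(1, Rational(187, 60)), Pow(B, -1)) = Mul(Rational(247, 60), Pow(B, -1)))
Mul(Add(-169889, 398829), Pow(Add(-29458, Function('K')(367)), -1)) = Mul(Add(-169889, 398829), Pow(Add(-29458, Mul(Rational(247, 60), Pow(367, -1))), -1)) = Mul(228940, Pow(Add(-29458, Mul(Rational(247, 60), Rational(1, 367))), -1)) = Mul(228940, Pow(Add(-29458, Rational(247, 22020)), -1)) = Mul(228940, Pow(Rational(-648664913, 22020), -1)) = Mul(228940, Rational(-22020, 648664913)) = Rational(-5041258800, 648664913)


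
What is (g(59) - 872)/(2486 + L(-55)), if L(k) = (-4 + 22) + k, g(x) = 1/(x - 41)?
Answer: -15695/44082 ≈ -0.35604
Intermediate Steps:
g(x) = 1/(-41 + x)
L(k) = 18 + k
(g(59) - 872)/(2486 + L(-55)) = (1/(-41 + 59) - 872)/(2486 + (18 - 55)) = (1/18 - 872)/(2486 - 37) = (1/18 - 872)/2449 = -15695/18*1/2449 = -15695/44082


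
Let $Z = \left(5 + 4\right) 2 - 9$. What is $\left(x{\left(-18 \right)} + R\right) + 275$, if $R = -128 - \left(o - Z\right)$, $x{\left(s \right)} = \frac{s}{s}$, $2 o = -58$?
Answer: $186$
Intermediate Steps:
$o = -29$ ($o = \frac{1}{2} \left(-58\right) = -29$)
$x{\left(s \right)} = 1$
$Z = 9$ ($Z = 9 \cdot 2 - 9 = 18 - 9 = 9$)
$R = -90$ ($R = -128 - \left(-29 - 9\right) = -128 - -38 = -128 + 38 = -90$)
$\left(x{\left(-18 \right)} + R\right) + 275 = \left(1 - 90\right) + 275 = -89 + 275 = 186$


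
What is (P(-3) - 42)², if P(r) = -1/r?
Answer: 15625/9 ≈ 1736.1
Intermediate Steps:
(P(-3) - 42)² = (-1/(-3) - 42)² = (-1*(-⅓) - 42)² = (⅓ - 42)² = (-125/3)² = 15625/9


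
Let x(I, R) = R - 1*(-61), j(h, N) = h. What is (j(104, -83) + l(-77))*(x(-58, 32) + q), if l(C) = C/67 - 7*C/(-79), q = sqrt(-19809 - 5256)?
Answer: 47269668/5293 + 1524828*I*sqrt(2785)/5293 ≈ 8930.6 + 15203.0*I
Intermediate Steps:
x(I, R) = 61 + R (x(I, R) = R + 61 = 61 + R)
q = 3*I*sqrt(2785) (q = sqrt(-25065) = 3*I*sqrt(2785) ≈ 158.32*I)
l(C) = 548*C/5293 (l(C) = C*(1/67) - 7*C*(-1/79) = C/67 + 7*C/79 = 548*C/5293)
(j(104, -83) + l(-77))*(x(-58, 32) + q) = (104 + (548/5293)*(-77))*((61 + 32) + 3*I*sqrt(2785)) = (104 - 42196/5293)*(93 + 3*I*sqrt(2785)) = 508276*(93 + 3*I*sqrt(2785))/5293 = 47269668/5293 + 1524828*I*sqrt(2785)/5293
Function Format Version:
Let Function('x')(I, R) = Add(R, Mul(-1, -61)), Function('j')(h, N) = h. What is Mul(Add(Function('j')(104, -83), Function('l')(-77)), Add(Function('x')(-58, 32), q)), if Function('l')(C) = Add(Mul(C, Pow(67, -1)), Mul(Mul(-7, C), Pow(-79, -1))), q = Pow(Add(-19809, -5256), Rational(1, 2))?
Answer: Add(Rational(47269668, 5293), Mul(Rational(1524828, 5293), I, Pow(2785, Rational(1, 2)))) ≈ Add(8930.6, Mul(15203., I))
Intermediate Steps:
Function('x')(I, R) = Add(61, R) (Function('x')(I, R) = Add(R, 61) = Add(61, R))
q = Mul(3, I, Pow(2785, Rational(1, 2))) (q = Pow(-25065, Rational(1, 2)) = Mul(3, I, Pow(2785, Rational(1, 2))) ≈ Mul(158.32, I))
Function('l')(C) = Mul(Rational(548, 5293), C) (Function('l')(C) = Add(Mul(C, Rational(1, 67)), Mul(Mul(-7, C), Rational(-1, 79))) = Add(Mul(Rational(1, 67), C), Mul(Rational(7, 79), C)) = Mul(Rational(548, 5293), C))
Mul(Add(Function('j')(104, -83), Function('l')(-77)), Add(Function('x')(-58, 32), q)) = Mul(Add(104, Mul(Rational(548, 5293), -77)), Add(Add(61, 32), Mul(3, I, Pow(2785, Rational(1, 2))))) = Mul(Add(104, Rational(-42196, 5293)), Add(93, Mul(3, I, Pow(2785, Rational(1, 2))))) = Mul(Rational(508276, 5293), Add(93, Mul(3, I, Pow(2785, Rational(1, 2))))) = Add(Rational(47269668, 5293), Mul(Rational(1524828, 5293), I, Pow(2785, Rational(1, 2))))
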